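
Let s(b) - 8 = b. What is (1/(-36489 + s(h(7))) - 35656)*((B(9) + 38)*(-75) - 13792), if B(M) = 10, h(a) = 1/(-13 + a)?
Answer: 135738209798176/218887 ≈ 6.2013e+8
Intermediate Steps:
s(b) = 8 + b
(1/(-36489 + s(h(7))) - 35656)*((B(9) + 38)*(-75) - 13792) = (1/(-36489 + (8 + 1/(-13 + 7))) - 35656)*((10 + 38)*(-75) - 13792) = (1/(-36489 + (8 + 1/(-6))) - 35656)*(48*(-75) - 13792) = (1/(-36489 + (8 - ⅙)) - 35656)*(-3600 - 13792) = (1/(-36489 + 47/6) - 35656)*(-17392) = (1/(-218887/6) - 35656)*(-17392) = (-6/218887 - 35656)*(-17392) = -7804634878/218887*(-17392) = 135738209798176/218887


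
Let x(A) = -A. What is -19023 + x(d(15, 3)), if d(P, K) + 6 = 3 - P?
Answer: -19005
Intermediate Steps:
d(P, K) = -3 - P (d(P, K) = -6 + (3 - P) = -3 - P)
-19023 + x(d(15, 3)) = -19023 - (-3 - 1*15) = -19023 - (-3 - 15) = -19023 - 1*(-18) = -19023 + 18 = -19005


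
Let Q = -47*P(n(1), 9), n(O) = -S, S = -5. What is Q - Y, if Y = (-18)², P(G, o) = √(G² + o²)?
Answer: -324 - 47*√106 ≈ -807.89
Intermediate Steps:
n(O) = 5 (n(O) = -1*(-5) = 5)
Y = 324
Q = -47*√106 (Q = -47*√(5² + 9²) = -47*√(25 + 81) = -47*√106 ≈ -483.89)
Q - Y = -47*√106 - 1*324 = -47*√106 - 324 = -324 - 47*√106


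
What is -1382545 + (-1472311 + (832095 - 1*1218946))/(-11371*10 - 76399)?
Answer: -262832388243/190109 ≈ -1.3825e+6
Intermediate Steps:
-1382545 + (-1472311 + (832095 - 1*1218946))/(-11371*10 - 76399) = -1382545 + (-1472311 + (832095 - 1218946))/(-113710 - 76399) = -1382545 + (-1472311 - 386851)/(-190109) = -1382545 - 1859162*(-1/190109) = -1382545 + 1859162/190109 = -262832388243/190109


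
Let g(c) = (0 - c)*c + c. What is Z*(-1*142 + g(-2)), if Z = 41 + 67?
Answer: -15984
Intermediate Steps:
g(c) = c - c**2 (g(c) = (-c)*c + c = -c**2 + c = c - c**2)
Z = 108
Z*(-1*142 + g(-2)) = 108*(-1*142 - 2*(1 - 1*(-2))) = 108*(-142 - 2*(1 + 2)) = 108*(-142 - 2*3) = 108*(-142 - 6) = 108*(-148) = -15984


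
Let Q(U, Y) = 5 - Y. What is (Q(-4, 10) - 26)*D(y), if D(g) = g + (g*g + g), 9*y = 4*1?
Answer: -2728/81 ≈ -33.679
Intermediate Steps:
y = 4/9 (y = (4*1)/9 = (⅑)*4 = 4/9 ≈ 0.44444)
D(g) = g² + 2*g (D(g) = g + (g² + g) = g + (g + g²) = g² + 2*g)
(Q(-4, 10) - 26)*D(y) = ((5 - 1*10) - 26)*(4*(2 + 4/9)/9) = ((5 - 10) - 26)*((4/9)*(22/9)) = (-5 - 26)*(88/81) = -31*88/81 = -2728/81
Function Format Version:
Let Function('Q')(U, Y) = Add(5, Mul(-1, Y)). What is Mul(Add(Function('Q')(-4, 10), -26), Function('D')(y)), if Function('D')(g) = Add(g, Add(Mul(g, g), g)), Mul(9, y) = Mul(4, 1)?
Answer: Rational(-2728, 81) ≈ -33.679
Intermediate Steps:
y = Rational(4, 9) (y = Mul(Rational(1, 9), Mul(4, 1)) = Mul(Rational(1, 9), 4) = Rational(4, 9) ≈ 0.44444)
Function('D')(g) = Add(Pow(g, 2), Mul(2, g)) (Function('D')(g) = Add(g, Add(Pow(g, 2), g)) = Add(g, Add(g, Pow(g, 2))) = Add(Pow(g, 2), Mul(2, g)))
Mul(Add(Function('Q')(-4, 10), -26), Function('D')(y)) = Mul(Add(Add(5, Mul(-1, 10)), -26), Mul(Rational(4, 9), Add(2, Rational(4, 9)))) = Mul(Add(Add(5, -10), -26), Mul(Rational(4, 9), Rational(22, 9))) = Mul(Add(-5, -26), Rational(88, 81)) = Mul(-31, Rational(88, 81)) = Rational(-2728, 81)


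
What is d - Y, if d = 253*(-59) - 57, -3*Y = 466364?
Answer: 421412/3 ≈ 1.4047e+5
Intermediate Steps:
Y = -466364/3 (Y = -⅓*466364 = -466364/3 ≈ -1.5545e+5)
d = -14984 (d = -14927 - 57 = -14984)
d - Y = -14984 - 1*(-466364/3) = -14984 + 466364/3 = 421412/3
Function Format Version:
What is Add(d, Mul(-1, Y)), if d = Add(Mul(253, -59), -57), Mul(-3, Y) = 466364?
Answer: Rational(421412, 3) ≈ 1.4047e+5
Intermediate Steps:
Y = Rational(-466364, 3) (Y = Mul(Rational(-1, 3), 466364) = Rational(-466364, 3) ≈ -1.5545e+5)
d = -14984 (d = Add(-14927, -57) = -14984)
Add(d, Mul(-1, Y)) = Add(-14984, Mul(-1, Rational(-466364, 3))) = Add(-14984, Rational(466364, 3)) = Rational(421412, 3)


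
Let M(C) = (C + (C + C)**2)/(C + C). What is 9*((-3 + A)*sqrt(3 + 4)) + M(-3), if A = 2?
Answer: -11/2 - 9*sqrt(7) ≈ -29.312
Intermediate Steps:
M(C) = (C + 4*C**2)/(2*C) (M(C) = (C + (2*C)**2)/((2*C)) = (C + 4*C**2)*(1/(2*C)) = (C + 4*C**2)/(2*C))
9*((-3 + A)*sqrt(3 + 4)) + M(-3) = 9*((-3 + 2)*sqrt(3 + 4)) + (1/2 + 2*(-3)) = 9*(-sqrt(7)) + (1/2 - 6) = -9*sqrt(7) - 11/2 = -11/2 - 9*sqrt(7)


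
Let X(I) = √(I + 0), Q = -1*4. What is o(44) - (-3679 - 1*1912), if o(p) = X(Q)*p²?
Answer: 5591 + 3872*I ≈ 5591.0 + 3872.0*I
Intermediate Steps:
Q = -4
X(I) = √I
o(p) = 2*I*p² (o(p) = √(-4)*p² = (2*I)*p² = 2*I*p²)
o(44) - (-3679 - 1*1912) = 2*I*44² - (-3679 - 1*1912) = 2*I*1936 - (-3679 - 1912) = 3872*I - 1*(-5591) = 3872*I + 5591 = 5591 + 3872*I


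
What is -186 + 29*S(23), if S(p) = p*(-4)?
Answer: -2854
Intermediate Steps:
S(p) = -4*p
-186 + 29*S(23) = -186 + 29*(-4*23) = -186 + 29*(-92) = -186 - 2668 = -2854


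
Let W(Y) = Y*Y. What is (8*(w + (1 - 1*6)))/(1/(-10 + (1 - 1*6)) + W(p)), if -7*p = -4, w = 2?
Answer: -17640/191 ≈ -92.356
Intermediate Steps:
p = 4/7 (p = -1/7*(-4) = 4/7 ≈ 0.57143)
W(Y) = Y**2
(8*(w + (1 - 1*6)))/(1/(-10 + (1 - 1*6)) + W(p)) = (8*(2 + (1 - 1*6)))/(1/(-10 + (1 - 1*6)) + (4/7)**2) = (8*(2 + (1 - 6)))/(1/(-10 + (1 - 6)) + 16/49) = (8*(2 - 5))/(1/(-10 - 5) + 16/49) = (8*(-3))/(1/(-15) + 16/49) = -24/(-1/15 + 16/49) = -24/191/735 = -24*735/191 = -17640/191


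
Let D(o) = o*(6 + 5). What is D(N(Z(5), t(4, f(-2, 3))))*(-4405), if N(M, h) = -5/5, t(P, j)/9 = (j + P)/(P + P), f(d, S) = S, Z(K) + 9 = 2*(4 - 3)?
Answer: 48455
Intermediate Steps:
Z(K) = -7 (Z(K) = -9 + 2*(4 - 3) = -9 + 2*1 = -9 + 2 = -7)
t(P, j) = 9*(P + j)/(2*P) (t(P, j) = 9*((j + P)/(P + P)) = 9*((P + j)/((2*P))) = 9*((P + j)*(1/(2*P))) = 9*((P + j)/(2*P)) = 9*(P + j)/(2*P))
N(M, h) = -1 (N(M, h) = -5*⅕ = -1)
D(o) = 11*o (D(o) = o*11 = 11*o)
D(N(Z(5), t(4, f(-2, 3))))*(-4405) = (11*(-1))*(-4405) = -11*(-4405) = 48455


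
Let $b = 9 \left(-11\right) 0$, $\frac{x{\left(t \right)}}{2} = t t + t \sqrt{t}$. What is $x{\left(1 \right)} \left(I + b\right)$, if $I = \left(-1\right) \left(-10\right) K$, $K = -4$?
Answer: $-160$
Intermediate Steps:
$x{\left(t \right)} = 2 t^{2} + 2 t^{\frac{3}{2}}$ ($x{\left(t \right)} = 2 \left(t t + t \sqrt{t}\right) = 2 \left(t^{2} + t^{\frac{3}{2}}\right) = 2 t^{2} + 2 t^{\frac{3}{2}}$)
$b = 0$ ($b = \left(-99\right) 0 = 0$)
$I = -40$ ($I = \left(-1\right) \left(-10\right) \left(-4\right) = 10 \left(-4\right) = -40$)
$x{\left(1 \right)} \left(I + b\right) = \left(2 \cdot 1^{2} + 2 \cdot 1^{\frac{3}{2}}\right) \left(-40 + 0\right) = \left(2 \cdot 1 + 2 \cdot 1\right) \left(-40\right) = \left(2 + 2\right) \left(-40\right) = 4 \left(-40\right) = -160$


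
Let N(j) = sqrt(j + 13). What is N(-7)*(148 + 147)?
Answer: 295*sqrt(6) ≈ 722.60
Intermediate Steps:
N(j) = sqrt(13 + j)
N(-7)*(148 + 147) = sqrt(13 - 7)*(148 + 147) = sqrt(6)*295 = 295*sqrt(6)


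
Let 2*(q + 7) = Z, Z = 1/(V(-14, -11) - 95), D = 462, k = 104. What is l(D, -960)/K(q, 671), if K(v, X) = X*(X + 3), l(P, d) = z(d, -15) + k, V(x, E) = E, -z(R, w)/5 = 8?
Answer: 32/226127 ≈ 0.00014151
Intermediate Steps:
z(R, w) = -40 (z(R, w) = -5*8 = -40)
Z = -1/106 (Z = 1/(-11 - 95) = 1/(-106) = -1/106 ≈ -0.0094340)
q = -1485/212 (q = -7 + (1/2)*(-1/106) = -7 - 1/212 = -1485/212 ≈ -7.0047)
l(P, d) = 64 (l(P, d) = -40 + 104 = 64)
K(v, X) = X*(3 + X)
l(D, -960)/K(q, 671) = 64/((671*(3 + 671))) = 64/((671*674)) = 64/452254 = 64*(1/452254) = 32/226127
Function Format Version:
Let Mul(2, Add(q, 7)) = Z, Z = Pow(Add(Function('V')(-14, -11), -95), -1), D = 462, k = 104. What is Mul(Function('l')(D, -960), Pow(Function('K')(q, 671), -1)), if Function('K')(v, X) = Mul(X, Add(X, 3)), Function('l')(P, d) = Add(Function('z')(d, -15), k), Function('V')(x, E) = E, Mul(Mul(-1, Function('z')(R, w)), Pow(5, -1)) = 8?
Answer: Rational(32, 226127) ≈ 0.00014151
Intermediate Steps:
Function('z')(R, w) = -40 (Function('z')(R, w) = Mul(-5, 8) = -40)
Z = Rational(-1, 106) (Z = Pow(Add(-11, -95), -1) = Pow(-106, -1) = Rational(-1, 106) ≈ -0.0094340)
q = Rational(-1485, 212) (q = Add(-7, Mul(Rational(1, 2), Rational(-1, 106))) = Add(-7, Rational(-1, 212)) = Rational(-1485, 212) ≈ -7.0047)
Function('l')(P, d) = 64 (Function('l')(P, d) = Add(-40, 104) = 64)
Function('K')(v, X) = Mul(X, Add(3, X))
Mul(Function('l')(D, -960), Pow(Function('K')(q, 671), -1)) = Mul(64, Pow(Mul(671, Add(3, 671)), -1)) = Mul(64, Pow(Mul(671, 674), -1)) = Mul(64, Pow(452254, -1)) = Mul(64, Rational(1, 452254)) = Rational(32, 226127)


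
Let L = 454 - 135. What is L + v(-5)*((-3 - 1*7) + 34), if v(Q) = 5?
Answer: 439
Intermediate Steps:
L = 319
L + v(-5)*((-3 - 1*7) + 34) = 319 + 5*((-3 - 1*7) + 34) = 319 + 5*((-3 - 7) + 34) = 319 + 5*(-10 + 34) = 319 + 5*24 = 319 + 120 = 439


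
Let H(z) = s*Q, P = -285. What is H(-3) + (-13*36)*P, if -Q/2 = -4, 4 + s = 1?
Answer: 133356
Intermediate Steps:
s = -3 (s = -4 + 1 = -3)
Q = 8 (Q = -2*(-4) = 8)
H(z) = -24 (H(z) = -3*8 = -24)
H(-3) + (-13*36)*P = -24 - 13*36*(-285) = -24 - 468*(-285) = -24 + 133380 = 133356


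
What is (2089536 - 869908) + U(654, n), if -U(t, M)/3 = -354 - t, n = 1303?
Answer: 1222652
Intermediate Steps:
U(t, M) = 1062 + 3*t (U(t, M) = -3*(-354 - t) = 1062 + 3*t)
(2089536 - 869908) + U(654, n) = (2089536 - 869908) + (1062 + 3*654) = 1219628 + (1062 + 1962) = 1219628 + 3024 = 1222652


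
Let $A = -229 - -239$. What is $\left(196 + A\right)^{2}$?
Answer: $42436$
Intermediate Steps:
$A = 10$ ($A = -229 + 239 = 10$)
$\left(196 + A\right)^{2} = \left(196 + 10\right)^{2} = 206^{2} = 42436$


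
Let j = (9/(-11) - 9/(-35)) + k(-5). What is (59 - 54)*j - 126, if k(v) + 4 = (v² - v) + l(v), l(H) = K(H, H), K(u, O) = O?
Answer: -1833/77 ≈ -23.805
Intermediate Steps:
l(H) = H
k(v) = -4 + v² (k(v) = -4 + ((v² - v) + v) = -4 + v²)
j = 7869/385 (j = (9/(-11) - 9/(-35)) + (-4 + (-5)²) = (9*(-1/11) - 9*(-1/35)) + (-4 + 25) = (-9/11 + 9/35) + 21 = -216/385 + 21 = 7869/385 ≈ 20.439)
(59 - 54)*j - 126 = (59 - 54)*(7869/385) - 126 = 5*(7869/385) - 126 = 7869/77 - 126 = -1833/77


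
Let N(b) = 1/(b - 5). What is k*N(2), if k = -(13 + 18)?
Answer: 31/3 ≈ 10.333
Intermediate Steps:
N(b) = 1/(-5 + b)
k = -31 (k = -1*31 = -31)
k*N(2) = -31/(-5 + 2) = -31/(-3) = -31*(-1/3) = 31/3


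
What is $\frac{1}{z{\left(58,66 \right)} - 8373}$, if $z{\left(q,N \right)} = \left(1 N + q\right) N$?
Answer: $- \frac{1}{189} \approx -0.005291$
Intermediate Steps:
$z{\left(q,N \right)} = N \left(N + q\right)$ ($z{\left(q,N \right)} = \left(N + q\right) N = N \left(N + q\right)$)
$\frac{1}{z{\left(58,66 \right)} - 8373} = \frac{1}{66 \left(66 + 58\right) - 8373} = \frac{1}{66 \cdot 124 - 8373} = \frac{1}{8184 - 8373} = \frac{1}{-189} = - \frac{1}{189}$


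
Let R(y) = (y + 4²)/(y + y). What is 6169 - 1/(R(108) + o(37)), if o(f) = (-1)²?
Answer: 524311/85 ≈ 6168.4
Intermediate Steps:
R(y) = (16 + y)/(2*y) (R(y) = (y + 16)/((2*y)) = (16 + y)*(1/(2*y)) = (16 + y)/(2*y))
o(f) = 1
6169 - 1/(R(108) + o(37)) = 6169 - 1/((½)*(16 + 108)/108 + 1) = 6169 - 1/((½)*(1/108)*124 + 1) = 6169 - 1/(31/54 + 1) = 6169 - 1/85/54 = 6169 - 1*54/85 = 6169 - 54/85 = 524311/85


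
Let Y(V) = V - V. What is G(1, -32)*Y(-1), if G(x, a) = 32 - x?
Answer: 0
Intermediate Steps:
Y(V) = 0
G(1, -32)*Y(-1) = (32 - 1*1)*0 = (32 - 1)*0 = 31*0 = 0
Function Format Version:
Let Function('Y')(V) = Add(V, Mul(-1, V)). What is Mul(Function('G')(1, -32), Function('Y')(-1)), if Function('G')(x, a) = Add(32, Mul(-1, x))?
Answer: 0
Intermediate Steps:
Function('Y')(V) = 0
Mul(Function('G')(1, -32), Function('Y')(-1)) = Mul(Add(32, Mul(-1, 1)), 0) = Mul(Add(32, -1), 0) = Mul(31, 0) = 0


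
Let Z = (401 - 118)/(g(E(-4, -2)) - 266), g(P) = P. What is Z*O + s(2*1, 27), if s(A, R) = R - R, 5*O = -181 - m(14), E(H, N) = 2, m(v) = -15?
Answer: 23489/660 ≈ 35.589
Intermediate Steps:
O = -166/5 (O = (-181 - 1*(-15))/5 = (-181 + 15)/5 = (⅕)*(-166) = -166/5 ≈ -33.200)
s(A, R) = 0
Z = -283/264 (Z = (401 - 118)/(2 - 266) = 283/(-264) = 283*(-1/264) = -283/264 ≈ -1.0720)
Z*O + s(2*1, 27) = -283/264*(-166/5) + 0 = 23489/660 + 0 = 23489/660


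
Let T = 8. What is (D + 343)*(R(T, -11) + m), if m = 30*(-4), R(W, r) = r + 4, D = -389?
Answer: 5842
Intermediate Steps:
R(W, r) = 4 + r
m = -120
(D + 343)*(R(T, -11) + m) = (-389 + 343)*((4 - 11) - 120) = -46*(-7 - 120) = -46*(-127) = 5842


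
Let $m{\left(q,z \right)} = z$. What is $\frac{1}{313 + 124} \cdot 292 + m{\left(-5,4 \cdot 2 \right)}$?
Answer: $\frac{3788}{437} \approx 8.6682$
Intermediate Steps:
$\frac{1}{313 + 124} \cdot 292 + m{\left(-5,4 \cdot 2 \right)} = \frac{1}{313 + 124} \cdot 292 + 4 \cdot 2 = \frac{1}{437} \cdot 292 + 8 = \frac{292}{437} + 8 = \frac{3788}{437}$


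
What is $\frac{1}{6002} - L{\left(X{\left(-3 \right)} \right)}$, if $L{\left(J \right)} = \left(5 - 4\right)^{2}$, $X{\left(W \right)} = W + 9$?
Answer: $- \frac{6001}{6002} \approx -0.99983$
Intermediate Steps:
$X{\left(W \right)} = 9 + W$
$L{\left(J \right)} = 1$ ($L{\left(J \right)} = 1^{2} = 1$)
$\frac{1}{6002} - L{\left(X{\left(-3 \right)} \right)} = \frac{1}{6002} - 1 = - \frac{6001}{6002}$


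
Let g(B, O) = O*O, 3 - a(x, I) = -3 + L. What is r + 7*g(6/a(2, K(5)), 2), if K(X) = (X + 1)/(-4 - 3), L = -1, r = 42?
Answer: 70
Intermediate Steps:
K(X) = -⅐ - X/7 (K(X) = (1 + X)/(-7) = (1 + X)*(-⅐) = -⅐ - X/7)
a(x, I) = 7 (a(x, I) = 3 - (-3 - 1) = 3 - 1*(-4) = 3 + 4 = 7)
g(B, O) = O²
r + 7*g(6/a(2, K(5)), 2) = 42 + 7*2² = 42 + 7*4 = 42 + 28 = 70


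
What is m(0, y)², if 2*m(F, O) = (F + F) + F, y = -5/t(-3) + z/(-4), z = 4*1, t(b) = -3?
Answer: 0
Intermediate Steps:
z = 4
y = ⅔ (y = -5/(-3) + 4/(-4) = -5*(-⅓) + 4*(-¼) = 5/3 - 1 = ⅔ ≈ 0.66667)
m(F, O) = 3*F/2 (m(F, O) = ((F + F) + F)/2 = (2*F + F)/2 = (3*F)/2 = 3*F/2)
m(0, y)² = ((3/2)*0)² = 0² = 0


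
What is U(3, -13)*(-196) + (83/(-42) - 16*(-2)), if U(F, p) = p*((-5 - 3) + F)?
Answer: -533819/42 ≈ -12710.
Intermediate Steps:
U(F, p) = p*(-8 + F)
U(3, -13)*(-196) + (83/(-42) - 16*(-2)) = -13*(-8 + 3)*(-196) + (83/(-42) - 16*(-2)) = -13*(-5)*(-196) + (83*(-1/42) + 32) = 65*(-196) + (-83/42 + 32) = -12740 + 1261/42 = -533819/42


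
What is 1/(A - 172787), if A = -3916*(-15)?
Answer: -1/114047 ≈ -8.7683e-6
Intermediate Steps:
A = 58740
1/(A - 172787) = 1/(58740 - 172787) = 1/(-114047) = -1/114047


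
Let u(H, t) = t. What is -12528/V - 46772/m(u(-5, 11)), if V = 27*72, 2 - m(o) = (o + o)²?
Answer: 196496/2169 ≈ 90.593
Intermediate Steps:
m(o) = 2 - 4*o² (m(o) = 2 - (o + o)² = 2 - (2*o)² = 2 - 4*o²)
V = 1944
-12528/V - 46772/m(u(-5, 11)) = -12528/1944 - 46772/(2 - 4*11²) = -12528*1/1944 - 46772/(2 - 4*121) = -58/9 - 46772/(2 - 484) = -58/9 - 46772/(-482) = -58/9 - 46772*(-1/482) = -58/9 + 23386/241 = 196496/2169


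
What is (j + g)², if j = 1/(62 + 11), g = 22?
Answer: 2582449/5329 ≈ 484.60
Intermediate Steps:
j = 1/73 ≈ 0.013699
(j + g)² = (1/73 + 22)² = (1607/73)² = 2582449/5329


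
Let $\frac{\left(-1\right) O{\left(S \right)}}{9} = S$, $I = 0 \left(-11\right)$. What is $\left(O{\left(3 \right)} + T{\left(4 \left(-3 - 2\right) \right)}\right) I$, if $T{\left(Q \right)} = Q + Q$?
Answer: $0$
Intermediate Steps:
$I = 0$
$T{\left(Q \right)} = 2 Q$
$O{\left(S \right)} = - 9 S$
$\left(O{\left(3 \right)} + T{\left(4 \left(-3 - 2\right) \right)}\right) I = \left(\left(-9\right) 3 + 2 \cdot 4 \left(-3 - 2\right)\right) 0 = \left(-27 + 2 \cdot 4 \left(-5\right)\right) 0 = \left(-27 + 2 \left(-20\right)\right) 0 = \left(-27 - 40\right) 0 = \left(-67\right) 0 = 0$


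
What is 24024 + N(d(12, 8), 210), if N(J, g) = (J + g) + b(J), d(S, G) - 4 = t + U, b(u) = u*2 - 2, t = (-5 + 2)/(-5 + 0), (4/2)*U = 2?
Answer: 121244/5 ≈ 24249.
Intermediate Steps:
U = 1 (U = (1/2)*2 = 1)
t = 3/5 (t = -3/(-5) = -3*(-1/5) = 3/5 ≈ 0.60000)
b(u) = -2 + 2*u (b(u) = 2*u - 2 = -2 + 2*u)
d(S, G) = 28/5 (d(S, G) = 4 + (3/5 + 1) = 4 + 8/5 = 28/5)
N(J, g) = -2 + g + 3*J (N(J, g) = (J + g) + (-2 + 2*J) = -2 + g + 3*J)
24024 + N(d(12, 8), 210) = 24024 + (-2 + 210 + 3*(28/5)) = 24024 + (-2 + 210 + 84/5) = 24024 + 1124/5 = 121244/5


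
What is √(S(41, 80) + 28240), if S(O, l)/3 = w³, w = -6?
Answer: 2*√6898 ≈ 166.11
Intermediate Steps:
S(O, l) = -648 (S(O, l) = 3*(-6)³ = 3*(-216) = -648)
√(S(41, 80) + 28240) = √(-648 + 28240) = √27592 = 2*√6898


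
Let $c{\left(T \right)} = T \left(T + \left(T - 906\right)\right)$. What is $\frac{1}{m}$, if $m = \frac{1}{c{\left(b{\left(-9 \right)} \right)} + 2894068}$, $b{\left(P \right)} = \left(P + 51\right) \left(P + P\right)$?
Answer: $4722076$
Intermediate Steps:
$b{\left(P \right)} = 2 P \left(51 + P\right)$ ($b{\left(P \right)} = \left(51 + P\right) 2 P = 2 P \left(51 + P\right)$)
$c{\left(T \right)} = T \left(-906 + 2 T\right)$ ($c{\left(T \right)} = T \left(T + \left(-906 + T\right)\right) = T \left(-906 + 2 T\right)$)
$m = \frac{1}{4722076}$ ($m = \frac{1}{2 \cdot 2 \left(-9\right) \left(51 - 9\right) \left(-453 + 2 \left(-9\right) \left(51 - 9\right)\right) + 2894068} = \frac{1}{2 \cdot 2 \left(-9\right) 42 \left(-453 + 2 \left(-9\right) 42\right) + 2894068} = \frac{1}{2 \left(-756\right) \left(-453 - 756\right) + 2894068} = \frac{1}{2 \left(-756\right) \left(-1209\right) + 2894068} = \frac{1}{1828008 + 2894068} = \frac{1}{4722076} \approx 2.1177 \cdot 10^{-7}$)
$\frac{1}{m} = \frac{1}{\frac{1}{4722076}} = 4722076$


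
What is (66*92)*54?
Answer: 327888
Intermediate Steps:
(66*92)*54 = 6072*54 = 327888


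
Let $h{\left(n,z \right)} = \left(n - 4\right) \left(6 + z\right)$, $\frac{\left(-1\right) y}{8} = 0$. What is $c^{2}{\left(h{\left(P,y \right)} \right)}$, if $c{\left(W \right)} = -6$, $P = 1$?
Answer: $36$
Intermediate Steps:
$y = 0$ ($y = \left(-8\right) 0 = 0$)
$h{\left(n,z \right)} = \left(-4 + n\right) \left(6 + z\right)$
$c^{2}{\left(h{\left(P,y \right)} \right)} = \left(-6\right)^{2} = 36$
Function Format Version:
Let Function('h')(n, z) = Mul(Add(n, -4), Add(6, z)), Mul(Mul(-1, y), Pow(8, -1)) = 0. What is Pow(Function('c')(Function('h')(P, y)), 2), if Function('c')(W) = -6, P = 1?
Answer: 36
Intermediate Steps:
y = 0 (y = Mul(-8, 0) = 0)
Function('h')(n, z) = Mul(Add(-4, n), Add(6, z))
Pow(Function('c')(Function('h')(P, y)), 2) = Pow(-6, 2) = 36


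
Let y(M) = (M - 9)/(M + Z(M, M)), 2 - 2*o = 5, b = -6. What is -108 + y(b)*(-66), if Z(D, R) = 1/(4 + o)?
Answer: -3987/14 ≈ -284.79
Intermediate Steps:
o = -3/2 (o = 1 - 1/2*5 = 1 - 5/2 = -3/2 ≈ -1.5000)
Z(D, R) = 2/5 (Z(D, R) = 1/(4 - 3/2) = 1/(5/2) = 2/5)
y(M) = (-9 + M)/(2/5 + M) (y(M) = (M - 9)/(M + 2/5) = (-9 + M)/(2/5 + M))
-108 + y(b)*(-66) = -108 + (5*(-9 - 6)/(2 + 5*(-6)))*(-66) = -108 + (5*(-15)/(2 - 30))*(-66) = -108 + (5*(-15)/(-28))*(-66) = -108 + (5*(-1/28)*(-15))*(-66) = -108 + (75/28)*(-66) = -108 - 2475/14 = -3987/14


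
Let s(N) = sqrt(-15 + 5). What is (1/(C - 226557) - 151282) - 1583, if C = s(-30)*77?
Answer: -7846275133665792/51328133539 - 77*I*sqrt(10)/51328133539 ≈ -1.5287e+5 - 4.7439e-9*I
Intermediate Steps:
s(N) = I*sqrt(10) (s(N) = sqrt(-10) = I*sqrt(10))
C = 77*I*sqrt(10) (C = (I*sqrt(10))*77 = 77*I*sqrt(10) ≈ 243.5*I)
(1/(C - 226557) - 151282) - 1583 = (1/(77*I*sqrt(10) - 226557) - 151282) - 1583 = (1/(-226557 + 77*I*sqrt(10)) - 151282) - 1583 = (-151282 + 1/(-226557 + 77*I*sqrt(10))) - 1583 = -152865 + 1/(-226557 + 77*I*sqrt(10))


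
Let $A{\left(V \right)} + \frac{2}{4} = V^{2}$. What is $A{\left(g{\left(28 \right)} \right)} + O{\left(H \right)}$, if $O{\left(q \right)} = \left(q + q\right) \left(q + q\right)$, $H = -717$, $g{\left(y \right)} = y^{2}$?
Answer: $\frac{5342023}{2} \approx 2.671 \cdot 10^{6}$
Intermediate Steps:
$O{\left(q \right)} = 4 q^{2}$ ($O{\left(q \right)} = 2 q 2 q = 4 q^{2}$)
$A{\left(V \right)} = - \frac{1}{2} + V^{2}$
$A{\left(g{\left(28 \right)} \right)} + O{\left(H \right)} = \left(- \frac{1}{2} + \left(28^{2}\right)^{2}\right) + 4 \left(-717\right)^{2} = \left(- \frac{1}{2} + 784^{2}\right) + 4 \cdot 514089 = \left(- \frac{1}{2} + 614656\right) + 2056356 = \frac{1229311}{2} + 2056356 = \frac{5342023}{2}$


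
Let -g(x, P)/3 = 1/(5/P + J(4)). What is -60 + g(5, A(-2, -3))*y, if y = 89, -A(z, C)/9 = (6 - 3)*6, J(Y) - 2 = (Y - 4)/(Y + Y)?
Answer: -62394/319 ≈ -195.59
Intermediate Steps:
J(Y) = 2 + (-4 + Y)/(2*Y) (J(Y) = 2 + (Y - 4)/(Y + Y) = 2 + (-4 + Y)/((2*Y)) = 2 + (-4 + Y)*(1/(2*Y)) = 2 + (-4 + Y)/(2*Y))
A(z, C) = -162 (A(z, C) = -9*(6 - 3)*6 = -27*6 = -9*18 = -162)
g(x, P) = -3/(2 + 5/P) (g(x, P) = -3/(5/P + (5/2 - 2/4)) = -3/(5/P + (5/2 - 2*1/4)) = -3/(5/P + (5/2 - 1/2)) = -3/(5/P + 2) = -3/(2 + 5/P))
-60 + g(5, A(-2, -3))*y = -60 - 3*(-162)/(5 + 2*(-162))*89 = -60 - 3*(-162)/(5 - 324)*89 = -60 - 3*(-162)/(-319)*89 = -60 - 3*(-162)*(-1/319)*89 = -60 - 486/319*89 = -60 - 43254/319 = -62394/319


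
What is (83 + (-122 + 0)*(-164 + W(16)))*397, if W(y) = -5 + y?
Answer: 7443353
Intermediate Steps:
(83 + (-122 + 0)*(-164 + W(16)))*397 = (83 + (-122 + 0)*(-164 + (-5 + 16)))*397 = (83 - 122*(-164 + 11))*397 = (83 - 122*(-153))*397 = (83 + 18666)*397 = 18749*397 = 7443353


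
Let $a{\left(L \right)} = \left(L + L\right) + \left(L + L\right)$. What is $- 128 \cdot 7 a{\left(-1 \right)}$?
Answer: $3584$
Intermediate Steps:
$a{\left(L \right)} = 4 L$ ($a{\left(L \right)} = 2 L + 2 L = 4 L$)
$- 128 \cdot 7 a{\left(-1 \right)} = - 128 \cdot 7 \cdot 4 \left(-1\right) = - 128 \cdot 7 \left(-4\right) = \left(-128\right) \left(-28\right) = 3584$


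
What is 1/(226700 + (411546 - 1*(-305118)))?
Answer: 1/943364 ≈ 1.0600e-6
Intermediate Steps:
1/(226700 + (411546 - 1*(-305118))) = 1/(226700 + (411546 + 305118)) = 1/(226700 + 716664) = 1/943364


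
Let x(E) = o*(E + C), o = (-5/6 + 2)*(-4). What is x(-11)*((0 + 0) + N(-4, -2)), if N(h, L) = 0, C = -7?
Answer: 0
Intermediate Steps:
o = -14/3 (o = (-5*⅙ + 2)*(-4) = (-⅚ + 2)*(-4) = (7/6)*(-4) = -14/3 ≈ -4.6667)
x(E) = 98/3 - 14*E/3 (x(E) = -14*(E - 7)/3 = -14*(-7 + E)/3 = 98/3 - 14*E/3)
x(-11)*((0 + 0) + N(-4, -2)) = (98/3 - 14/3*(-11))*((0 + 0) + 0) = (98/3 + 154/3)*(0 + 0) = 84*0 = 0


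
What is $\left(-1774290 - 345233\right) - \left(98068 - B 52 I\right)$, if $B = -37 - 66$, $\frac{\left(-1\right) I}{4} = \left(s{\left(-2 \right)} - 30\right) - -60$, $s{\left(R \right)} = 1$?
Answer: $-1553447$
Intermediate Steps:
$I = -124$ ($I = - 4 \left(\left(1 - 30\right) - -60\right) = - 4 \left(-29 + 60\right) = \left(-4\right) 31 = -124$)
$B = -103$ ($B = -37 - 66 = -103$)
$\left(-1774290 - 345233\right) - \left(98068 - B 52 I\right) = \left(-1774290 - 345233\right) - \left(98068 - \left(-103\right) 52 \left(-124\right)\right) = -2119523 - \left(98068 - \left(-5356\right) \left(-124\right)\right) = -2119523 - \left(98068 - 664144\right) = -2119523 - -566076 = -2119523 + 566076 = -1553447$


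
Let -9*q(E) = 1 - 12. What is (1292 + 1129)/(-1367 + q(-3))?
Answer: -21789/12292 ≈ -1.7726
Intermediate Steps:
q(E) = 11/9 (q(E) = -(1 - 12)/9 = -⅑*(-11) = 11/9)
(1292 + 1129)/(-1367 + q(-3)) = (1292 + 1129)/(-1367 + 11/9) = 2421/(-12292/9) = 2421*(-9/12292) = -21789/12292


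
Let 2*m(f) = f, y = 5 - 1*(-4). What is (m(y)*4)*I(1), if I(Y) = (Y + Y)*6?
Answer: 216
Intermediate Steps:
y = 9 (y = 5 + 4 = 9)
I(Y) = 12*Y (I(Y) = (2*Y)*6 = 12*Y)
m(f) = f/2
(m(y)*4)*I(1) = (((½)*9)*4)*(12*1) = ((9/2)*4)*12 = 18*12 = 216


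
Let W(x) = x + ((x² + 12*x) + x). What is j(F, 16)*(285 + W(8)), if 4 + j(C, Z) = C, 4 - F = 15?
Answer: -6915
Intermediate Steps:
F = -11 (F = 4 - 1*15 = 4 - 15 = -11)
j(C, Z) = -4 + C
W(x) = x² + 14*x (W(x) = x + (x² + 13*x) = x² + 14*x)
j(F, 16)*(285 + W(8)) = (-4 - 11)*(285 + 8*(14 + 8)) = -15*(285 + 8*22) = -15*(285 + 176) = -15*461 = -6915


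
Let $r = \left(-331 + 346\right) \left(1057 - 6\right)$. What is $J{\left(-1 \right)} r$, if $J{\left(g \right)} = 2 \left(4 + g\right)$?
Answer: $94590$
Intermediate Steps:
$J{\left(g \right)} = 8 + 2 g$
$r = 15765$ ($r = 15 \cdot 1051 = 15765$)
$J{\left(-1 \right)} r = \left(8 + 2 \left(-1\right)\right) 15765 = \left(8 - 2\right) 15765 = 6 \cdot 15765 = 94590$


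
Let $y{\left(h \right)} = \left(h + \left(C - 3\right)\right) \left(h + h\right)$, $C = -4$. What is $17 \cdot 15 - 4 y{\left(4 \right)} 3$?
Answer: $73440$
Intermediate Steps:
$y{\left(h \right)} = 2 h \left(-7 + h\right)$ ($y{\left(h \right)} = \left(h - 7\right) \left(h + h\right) = \left(h - 7\right) 2 h = \left(-7 + h\right) 2 h = 2 h \left(-7 + h\right)$)
$17 \cdot 15 - 4 y{\left(4 \right)} 3 = 17 \cdot 15 - 4 \cdot 2 \cdot 4 \left(-7 + 4\right) 3 = 255 - 4 \cdot 2 \cdot 4 \left(-3\right) 3 = 255 \left(-4\right) \left(-24\right) 3 = 255 \cdot 96 \cdot 3 = 255 \cdot 288 = 73440$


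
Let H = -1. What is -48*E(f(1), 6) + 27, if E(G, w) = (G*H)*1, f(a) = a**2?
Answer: 75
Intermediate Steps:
E(G, w) = -G (E(G, w) = (G*(-1))*1 = -G*1 = -G)
-48*E(f(1), 6) + 27 = -(-48)*1**2 + 27 = -(-48) + 27 = -48*(-1) + 27 = 48 + 27 = 75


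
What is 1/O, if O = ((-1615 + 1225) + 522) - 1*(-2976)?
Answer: 1/3108 ≈ 0.00032175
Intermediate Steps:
O = 3108 (O = (-390 + 522) + 2976 = 132 + 2976 = 3108)
1/O = 1/3108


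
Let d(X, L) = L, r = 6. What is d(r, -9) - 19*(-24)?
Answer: 447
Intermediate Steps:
d(r, -9) - 19*(-24) = -9 - 19*(-24) = -9 + 456 = 447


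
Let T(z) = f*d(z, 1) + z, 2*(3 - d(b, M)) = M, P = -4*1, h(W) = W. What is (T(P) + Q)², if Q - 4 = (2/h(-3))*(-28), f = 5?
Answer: 34969/36 ≈ 971.36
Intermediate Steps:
P = -4
d(b, M) = 3 - M/2
T(z) = 25/2 + z (T(z) = 5*(3 - ½*1) + z = 5*(3 - ½) + z = 5*(5/2) + z = 25/2 + z)
Q = 68/3 (Q = 4 + (2/(-3))*(-28) = 4 + (2*(-⅓))*(-28) = 4 - ⅔*(-28) = 4 + 56/3 = 68/3 ≈ 22.667)
(T(P) + Q)² = ((25/2 - 4) + 68/3)² = (17/2 + 68/3)² = (187/6)² = 34969/36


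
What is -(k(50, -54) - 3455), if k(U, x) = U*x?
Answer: 6155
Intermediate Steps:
-(k(50, -54) - 3455) = -(50*(-54) - 3455) = -(-2700 - 3455) = -1*(-6155) = 6155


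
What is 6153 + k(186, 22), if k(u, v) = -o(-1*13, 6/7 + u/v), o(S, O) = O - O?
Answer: 6153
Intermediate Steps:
o(S, O) = 0
k(u, v) = 0 (k(u, v) = -1*0 = 0)
6153 + k(186, 22) = 6153 + 0 = 6153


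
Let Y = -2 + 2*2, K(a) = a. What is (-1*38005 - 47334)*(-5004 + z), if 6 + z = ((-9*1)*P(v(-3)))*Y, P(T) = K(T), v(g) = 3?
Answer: 432156696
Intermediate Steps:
P(T) = T
Y = 2 (Y = -2 + 4 = 2)
z = -60 (z = -6 + (-9*1*3)*2 = -6 - 9*3*2 = -6 - 27*2 = -6 - 54 = -60)
(-1*38005 - 47334)*(-5004 + z) = (-1*38005 - 47334)*(-5004 - 60) = (-38005 - 47334)*(-5064) = -85339*(-5064) = 432156696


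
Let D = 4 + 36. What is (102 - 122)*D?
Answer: -800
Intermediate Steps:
D = 40
(102 - 122)*D = (102 - 122)*40 = -20*40 = -800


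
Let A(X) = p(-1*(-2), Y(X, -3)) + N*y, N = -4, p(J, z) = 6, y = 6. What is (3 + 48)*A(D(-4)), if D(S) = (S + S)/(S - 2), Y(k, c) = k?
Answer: -918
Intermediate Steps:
D(S) = 2*S/(-2 + S) (D(S) = (2*S)/(-2 + S) = 2*S/(-2 + S))
A(X) = -18 (A(X) = 6 - 4*6 = 6 - 24 = -18)
(3 + 48)*A(D(-4)) = (3 + 48)*(-18) = 51*(-18) = -918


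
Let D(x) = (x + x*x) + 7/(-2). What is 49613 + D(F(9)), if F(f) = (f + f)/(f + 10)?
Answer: 35819391/722 ≈ 49611.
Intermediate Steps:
F(f) = 2*f/(10 + f) (F(f) = (2*f)/(10 + f) = 2*f/(10 + f))
D(x) = -7/2 + x + x² (D(x) = (x + x²) + 7*(-½) = (x + x²) - 7/2 = -7/2 + x + x²)
49613 + D(F(9)) = 49613 + (-7/2 + 2*9/(10 + 9) + (2*9/(10 + 9))²) = 49613 + (-7/2 + 2*9/19 + (2*9/19)²) = 49613 + (-7/2 + 2*9*(1/19) + (2*9*(1/19))²) = 49613 + (-7/2 + 18/19 + (18/19)²) = 49613 + (-7/2 + 18/19 + 324/361) = 49613 - 1195/722 = 35819391/722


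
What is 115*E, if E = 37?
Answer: 4255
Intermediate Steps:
115*E = 115*37 = 4255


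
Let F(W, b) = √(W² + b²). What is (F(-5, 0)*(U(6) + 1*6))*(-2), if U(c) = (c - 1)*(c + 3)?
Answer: -510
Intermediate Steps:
U(c) = (-1 + c)*(3 + c)
(F(-5, 0)*(U(6) + 1*6))*(-2) = (√((-5)² + 0²)*((-3 + 6² + 2*6) + 1*6))*(-2) = (√(25 + 0)*((-3 + 36 + 12) + 6))*(-2) = (√25*(45 + 6))*(-2) = (5*51)*(-2) = 255*(-2) = -510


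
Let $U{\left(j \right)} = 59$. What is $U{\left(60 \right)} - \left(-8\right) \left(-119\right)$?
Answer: $-893$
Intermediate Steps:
$U{\left(60 \right)} - \left(-8\right) \left(-119\right) = 59 - \left(-8\right) \left(-119\right) = 59 - 952 = -893$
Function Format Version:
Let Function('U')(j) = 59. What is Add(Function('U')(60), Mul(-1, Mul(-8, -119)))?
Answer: -893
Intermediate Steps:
Add(Function('U')(60), Mul(-1, Mul(-8, -119))) = Add(59, Mul(-1, Mul(-8, -119))) = Add(59, Mul(-1, 952)) = Add(59, -952) = -893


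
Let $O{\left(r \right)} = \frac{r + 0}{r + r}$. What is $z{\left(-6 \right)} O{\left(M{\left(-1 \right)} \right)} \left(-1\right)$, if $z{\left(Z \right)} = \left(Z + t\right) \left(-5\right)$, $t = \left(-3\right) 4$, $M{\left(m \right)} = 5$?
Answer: $-45$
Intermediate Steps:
$t = -12$
$z{\left(Z \right)} = 60 - 5 Z$ ($z{\left(Z \right)} = \left(Z - 12\right) \left(-5\right) = \left(-12 + Z\right) \left(-5\right) = 60 - 5 Z$)
$O{\left(r \right)} = \frac{1}{2}$ ($O{\left(r \right)} = \frac{r}{2 r} = r \frac{1}{2 r} = \frac{1}{2}$)
$z{\left(-6 \right)} O{\left(M{\left(-1 \right)} \right)} \left(-1\right) = \left(60 - -30\right) \frac{1}{2} \left(-1\right) = \left(60 + 30\right) \frac{1}{2} \left(-1\right) = 90 \cdot \frac{1}{2} \left(-1\right) = 45 \left(-1\right) = -45$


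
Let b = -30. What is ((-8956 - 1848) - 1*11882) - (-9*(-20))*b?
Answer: -17286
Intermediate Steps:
((-8956 - 1848) - 1*11882) - (-9*(-20))*b = ((-8956 - 1848) - 1*11882) - (-9*(-20))*(-30) = (-10804 - 11882) - 180*(-30) = -22686 - 1*(-5400) = -22686 + 5400 = -17286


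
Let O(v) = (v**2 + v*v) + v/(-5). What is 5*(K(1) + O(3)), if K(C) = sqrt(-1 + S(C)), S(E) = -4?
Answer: 87 + 5*I*sqrt(5) ≈ 87.0 + 11.18*I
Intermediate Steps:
K(C) = I*sqrt(5) (K(C) = sqrt(-1 - 4) = sqrt(-5) = I*sqrt(5))
O(v) = 2*v**2 - v/5 (O(v) = (v**2 + v**2) + v*(-1/5) = 2*v**2 - v/5)
5*(K(1) + O(3)) = 5*(I*sqrt(5) + (1/5)*3*(-1 + 10*3)) = 5*(I*sqrt(5) + (1/5)*3*(-1 + 30)) = 5*(I*sqrt(5) + (1/5)*3*29) = 5*(I*sqrt(5) + 87/5) = 5*(87/5 + I*sqrt(5)) = 87 + 5*I*sqrt(5)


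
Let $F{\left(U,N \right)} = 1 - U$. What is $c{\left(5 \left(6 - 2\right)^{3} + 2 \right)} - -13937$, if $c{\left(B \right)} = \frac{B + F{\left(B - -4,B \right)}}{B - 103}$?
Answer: $\frac{1017400}{73} \approx 13937.0$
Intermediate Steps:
$c{\left(B \right)} = - \frac{3}{-103 + B}$ ($c{\left(B \right)} = \frac{B - \left(-1 + 4 + B\right)}{B - 103} = \frac{B - \left(3 + B\right)}{-103 + B} = - \frac{3}{-103 + B}$)
$c{\left(5 \left(6 - 2\right)^{3} + 2 \right)} - -13937 = - \frac{3}{-103 + \left(5 \left(6 - 2\right)^{3} + 2\right)} - -13937 = - \frac{3}{-103 + \left(5 \cdot 4^{3} + 2\right)} + 13937 = - \frac{3}{-103 + \left(5 \cdot 64 + 2\right)} + 13937 = - \frac{3}{-103 + \left(320 + 2\right)} + 13937 = - \frac{3}{-103 + 322} + 13937 = - \frac{3}{219} + 13937 = \left(-3\right) \frac{1}{219} + 13937 = - \frac{1}{73} + 13937 = \frac{1017400}{73}$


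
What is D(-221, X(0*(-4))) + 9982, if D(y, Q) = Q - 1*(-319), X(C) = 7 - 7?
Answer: 10301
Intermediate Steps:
X(C) = 0
D(y, Q) = 319 + Q (D(y, Q) = Q + 319 = 319 + Q)
D(-221, X(0*(-4))) + 9982 = (319 + 0) + 9982 = 319 + 9982 = 10301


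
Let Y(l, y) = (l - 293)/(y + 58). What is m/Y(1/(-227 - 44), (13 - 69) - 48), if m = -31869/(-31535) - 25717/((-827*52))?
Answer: 13597165282543/53841118520280 ≈ 0.25254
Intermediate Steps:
Y(l, y) = (-293 + l)/(58 + y)
m = 2181480071/1356131140 (m = -31869*(-1/31535) - 25717/(-43004) = 31869/31535 - 25717*(-1/43004) = 31869/31535 + 25717/43004 = 2181480071/1356131140 ≈ 1.6086)
m/Y(1/(-227 - 44), (13 - 69) - 48) = 2181480071/(1356131140*(((-293 + 1/(-227 - 44))/(58 + ((13 - 69) - 48))))) = 2181480071/(1356131140*(((-293 + 1/(-271))/(58 + (-56 - 48))))) = 2181480071/(1356131140*(((-293 - 1/271)/(58 - 104)))) = 2181480071/(1356131140*((-79404/271/(-46)))) = 2181480071/(1356131140*((-1/46*(-79404/271)))) = 2181480071/(1356131140*(39702/6233)) = (2181480071/1356131140)*(6233/39702) = 13597165282543/53841118520280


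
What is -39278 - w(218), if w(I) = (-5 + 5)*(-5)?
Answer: -39278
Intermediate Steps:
w(I) = 0 (w(I) = 0*(-5) = 0)
-39278 - w(218) = -39278 - 1*0 = -39278 + 0 = -39278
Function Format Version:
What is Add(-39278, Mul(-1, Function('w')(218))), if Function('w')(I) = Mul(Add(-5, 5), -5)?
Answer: -39278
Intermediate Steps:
Function('w')(I) = 0 (Function('w')(I) = Mul(0, -5) = 0)
Add(-39278, Mul(-1, Function('w')(218))) = Add(-39278, Mul(-1, 0)) = Add(-39278, 0) = -39278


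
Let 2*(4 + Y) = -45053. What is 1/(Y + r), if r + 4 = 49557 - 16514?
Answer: 2/21017 ≈ 9.5161e-5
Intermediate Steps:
Y = -45061/2 (Y = -4 + (½)*(-45053) = -4 - 45053/2 = -45061/2 ≈ -22531.)
r = 33039 (r = -4 + (49557 - 16514) = -4 + 33043 = 33039)
1/(Y + r) = 1/(-45061/2 + 33039) = 1/(21017/2) = 2/21017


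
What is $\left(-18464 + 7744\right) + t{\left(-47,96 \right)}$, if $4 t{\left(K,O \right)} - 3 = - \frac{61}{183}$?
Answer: $- \frac{32158}{3} \approx -10719.0$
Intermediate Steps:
$t{\left(K,O \right)} = \frac{2}{3}$ ($t{\left(K,O \right)} = \frac{3}{4} + \frac{\left(-61\right) \frac{1}{183}}{4} = \frac{3}{4} + \frac{1}{4} \left(- \frac{1}{3}\right) = \frac{3}{4} - \frac{1}{12} = \frac{2}{3}$)
$\left(-18464 + 7744\right) + t{\left(-47,96 \right)} = \left(-18464 + 7744\right) + \frac{2}{3} = -10720 + \frac{2}{3} = - \frac{32158}{3}$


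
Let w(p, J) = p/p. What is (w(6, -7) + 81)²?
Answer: 6724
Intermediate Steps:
w(p, J) = 1
(w(6, -7) + 81)² = (1 + 81)² = 82² = 6724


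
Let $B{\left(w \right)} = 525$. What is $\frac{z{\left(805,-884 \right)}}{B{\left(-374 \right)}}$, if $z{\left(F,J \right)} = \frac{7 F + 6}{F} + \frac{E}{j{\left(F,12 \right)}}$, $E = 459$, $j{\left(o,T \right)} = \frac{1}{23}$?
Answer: $\frac{8504026}{422625} \approx 20.122$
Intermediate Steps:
$j{\left(o,T \right)} = \frac{1}{23}$
$z{\left(F,J \right)} = 10557 + \frac{6 + 7 F}{F}$ ($z{\left(F,J \right)} = \frac{7 F + 6}{F} + 459 \frac{1}{\frac{1}{23}} = \frac{6 + 7 F}{F} + 459 \cdot 23 = \frac{6 + 7 F}{F} + 10557 = 10557 + \frac{6 + 7 F}{F}$)
$\frac{z{\left(805,-884 \right)}}{B{\left(-374 \right)}} = \frac{10564 + \frac{6}{805}}{525} = \left(10564 + 6 \cdot \frac{1}{805}\right) \frac{1}{525} = \left(10564 + \frac{6}{805}\right) \frac{1}{525} = \frac{8504026}{805} \cdot \frac{1}{525} = \frac{8504026}{422625}$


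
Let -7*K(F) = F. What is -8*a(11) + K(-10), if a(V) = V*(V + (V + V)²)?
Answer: -304910/7 ≈ -43559.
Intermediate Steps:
K(F) = -F/7
a(V) = V*(V + 4*V²) (a(V) = V*(V + (2*V)²) = V*(V + 4*V²))
-8*a(11) + K(-10) = -8*11²*(1 + 4*11) - ⅐*(-10) = -968*(1 + 44) + 10/7 = -968*45 + 10/7 = -8*5445 + 10/7 = -43560 + 10/7 = -304910/7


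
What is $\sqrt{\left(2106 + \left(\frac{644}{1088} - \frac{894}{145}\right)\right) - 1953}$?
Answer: $\frac{\sqrt{14332735105}}{9860} \approx 12.142$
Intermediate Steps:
$\sqrt{\left(2106 + \left(\frac{644}{1088} - \frac{894}{145}\right)\right) - 1953} = \sqrt{\left(2106 + \left(644 \cdot \frac{1}{1088} - \frac{894}{145}\right)\right) - 1953} = \sqrt{\left(2106 + \left(\frac{161}{272} - \frac{894}{145}\right)\right) - 1953} = \sqrt{\left(2106 - \frac{219823}{39440}\right) - 1953} = \sqrt{\frac{82840817}{39440} - 1953} = \sqrt{\frac{5814497}{39440}} = \frac{\sqrt{14332735105}}{9860}$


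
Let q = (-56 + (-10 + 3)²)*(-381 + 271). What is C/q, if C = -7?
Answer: -1/110 ≈ -0.0090909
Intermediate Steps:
q = 770 (q = (-56 + (-7)²)*(-110) = (-56 + 49)*(-110) = -7*(-110) = 770)
C/q = -7/770 = -7*1/770 = -1/110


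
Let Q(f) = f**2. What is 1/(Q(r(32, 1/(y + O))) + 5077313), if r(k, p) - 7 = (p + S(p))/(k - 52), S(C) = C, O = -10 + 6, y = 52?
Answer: 230400/1169824198081 ≈ 1.9695e-7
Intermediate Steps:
O = -4
r(k, p) = 7 + 2*p/(-52 + k) (r(k, p) = 7 + (p + p)/(k - 52) = 7 + (2*p)/(-52 + k) = 7 + 2*p/(-52 + k))
1/(Q(r(32, 1/(y + O))) + 5077313) = 1/(((-364 + 2/(52 - 4) + 7*32)/(-52 + 32))**2 + 5077313) = 1/(((-364 + 2/48 + 224)/(-20))**2 + 5077313) = 1/((-(-364 + 2*(1/48) + 224)/20)**2 + 5077313) = 1/((-(-364 + 1/24 + 224)/20)**2 + 5077313) = 1/((-1/20*(-3359/24))**2 + 5077313) = 1/((3359/480)**2 + 5077313) = 1/(11282881/230400 + 5077313) = 1/(1169824198081/230400) = 230400/1169824198081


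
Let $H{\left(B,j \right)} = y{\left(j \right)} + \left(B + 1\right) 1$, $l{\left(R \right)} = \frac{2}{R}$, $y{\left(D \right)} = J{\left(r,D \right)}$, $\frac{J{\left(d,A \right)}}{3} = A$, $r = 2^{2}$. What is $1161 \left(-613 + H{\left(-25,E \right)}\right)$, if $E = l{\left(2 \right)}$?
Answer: $-736074$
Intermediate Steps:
$r = 4$
$J{\left(d,A \right)} = 3 A$
$y{\left(D \right)} = 3 D$
$E = 1$ ($E = \frac{2}{2} = 2 \cdot \frac{1}{2} = 1$)
$H{\left(B,j \right)} = 1 + B + 3 j$ ($H{\left(B,j \right)} = 3 j + \left(B + 1\right) 1 = 3 j + \left(1 + B\right) 1 = 3 j + \left(1 + B\right) = 1 + B + 3 j$)
$1161 \left(-613 + H{\left(-25,E \right)}\right) = 1161 \left(-613 + \left(1 - 25 + 3 \cdot 1\right)\right) = 1161 \left(-613 + \left(1 - 25 + 3\right)\right) = 1161 \left(-613 - 21\right) = 1161 \left(-634\right) = -736074$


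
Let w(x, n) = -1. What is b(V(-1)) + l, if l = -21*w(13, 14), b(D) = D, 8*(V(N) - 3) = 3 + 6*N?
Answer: 189/8 ≈ 23.625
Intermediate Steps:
V(N) = 27/8 + 3*N/4 (V(N) = 3 + (3 + 6*N)/8 = 3 + (3/8 + 3*N/4) = 27/8 + 3*N/4)
l = 21 (l = -21*(-1) = 21)
b(V(-1)) + l = (27/8 + (¾)*(-1)) + 21 = (27/8 - ¾) + 21 = 21/8 + 21 = 189/8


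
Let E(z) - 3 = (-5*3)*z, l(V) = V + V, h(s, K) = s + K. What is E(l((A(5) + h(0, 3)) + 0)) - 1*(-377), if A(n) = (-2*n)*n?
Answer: 1790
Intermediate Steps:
h(s, K) = K + s
A(n) = -2*n²
l(V) = 2*V
E(z) = 3 - 15*z (E(z) = 3 + (-5*3)*z = 3 - 15*z)
E(l((A(5) + h(0, 3)) + 0)) - 1*(-377) = (3 - 30*((-2*5² + (3 + 0)) + 0)) - 1*(-377) = (3 - 30*((-2*25 + 3) + 0)) + 377 = (3 - 30*((-50 + 3) + 0)) + 377 = (3 - 30*(-47 + 0)) + 377 = (3 - 30*(-47)) + 377 = (3 - 15*(-94)) + 377 = (3 + 1410) + 377 = 1413 + 377 = 1790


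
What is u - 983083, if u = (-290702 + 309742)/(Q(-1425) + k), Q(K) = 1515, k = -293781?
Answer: -143660877559/146133 ≈ -9.8308e+5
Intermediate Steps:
u = -9520/146133 (u = (-290702 + 309742)/(1515 - 293781) = 19040/(-292266) = 19040*(-1/292266) = -9520/146133 ≈ -0.065146)
u - 983083 = -9520/146133 - 983083 = -143660877559/146133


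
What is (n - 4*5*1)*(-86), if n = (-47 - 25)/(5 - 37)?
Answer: 3053/2 ≈ 1526.5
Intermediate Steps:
n = 9/4 (n = -72/(-32) = -72*(-1/32) = 9/4 ≈ 2.2500)
(n - 4*5*1)*(-86) = (9/4 - 4*5*1)*(-86) = (9/4 - 20*1)*(-86) = (9/4 - 20)*(-86) = -71/4*(-86) = 3053/2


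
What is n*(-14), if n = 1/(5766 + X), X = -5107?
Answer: -14/659 ≈ -0.021244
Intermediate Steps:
n = 1/659 (n = 1/(5766 - 5107) = 1/659 ≈ 0.0015175)
n*(-14) = (1/659)*(-14) = -14/659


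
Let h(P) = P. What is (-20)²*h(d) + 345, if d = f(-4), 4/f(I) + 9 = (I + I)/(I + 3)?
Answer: -1255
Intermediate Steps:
f(I) = 4/(-9 + 2*I/(3 + I)) (f(I) = 4/(-9 + (I + I)/(I + 3)) = 4/(-9 + (2*I)/(3 + I)) = 4/(-9 + 2*I/(3 + I)))
d = -4 (d = 4*(-3 - 1*(-4))/(27 + 7*(-4)) = 4*(-3 + 4)/(27 - 28) = 4*1/(-1) = 4*(-1)*1 = -4)
(-20)²*h(d) + 345 = (-20)²*(-4) + 345 = 400*(-4) + 345 = -1600 + 345 = -1255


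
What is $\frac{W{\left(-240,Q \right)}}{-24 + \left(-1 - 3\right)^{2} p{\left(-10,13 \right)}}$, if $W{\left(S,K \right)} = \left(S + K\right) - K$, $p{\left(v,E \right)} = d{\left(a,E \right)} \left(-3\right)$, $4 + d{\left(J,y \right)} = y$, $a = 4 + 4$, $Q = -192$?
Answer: $\frac{10}{19} \approx 0.52632$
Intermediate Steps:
$a = 8$
$d{\left(J,y \right)} = -4 + y$
$p{\left(v,E \right)} = 12 - 3 E$ ($p{\left(v,E \right)} = \left(-4 + E\right) \left(-3\right) = 12 - 3 E$)
$W{\left(S,K \right)} = S$ ($W{\left(S,K \right)} = \left(K + S\right) - K = S$)
$\frac{W{\left(-240,Q \right)}}{-24 + \left(-1 - 3\right)^{2} p{\left(-10,13 \right)}} = - \frac{240}{-24 + \left(-1 - 3\right)^{2} \left(12 - 39\right)} = - \frac{240}{-24 + \left(-4\right)^{2} \left(12 - 39\right)} = - \frac{240}{-24 + 16 \left(-27\right)} = - \frac{240}{-24 - 432} = - \frac{240}{-456} = \left(-240\right) \left(- \frac{1}{456}\right) = \frac{10}{19}$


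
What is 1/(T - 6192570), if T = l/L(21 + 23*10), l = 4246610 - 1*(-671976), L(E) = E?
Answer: -251/1549416484 ≈ -1.6200e-7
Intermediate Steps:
l = 4918586 (l = 4246610 + 671976 = 4918586)
T = 4918586/251 (T = 4918586/(21 + 23*10) = 4918586/(21 + 230) = 4918586/251 ≈ 19596.)
1/(T - 6192570) = 1/(4918586/251 - 6192570) = 1/(-1549416484/251) = -251/1549416484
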